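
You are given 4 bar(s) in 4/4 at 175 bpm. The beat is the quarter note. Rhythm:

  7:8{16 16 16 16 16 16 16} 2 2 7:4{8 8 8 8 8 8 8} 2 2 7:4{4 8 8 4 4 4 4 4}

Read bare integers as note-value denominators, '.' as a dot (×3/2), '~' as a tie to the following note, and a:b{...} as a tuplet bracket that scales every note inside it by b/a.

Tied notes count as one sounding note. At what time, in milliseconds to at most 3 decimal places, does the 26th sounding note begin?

note 26 onset = 108/7b = 5289.796ms

1. 0.0ms @ 0 + 97.959ms (2/7)
2. 97.959ms @ 2/7 + 97.959ms (2/7)
3. 195.918ms @ 4/7 + 97.959ms (2/7)
4. 293.878ms @ 6/7 + 97.959ms (2/7)
5. 391.837ms @ 8/7 + 97.959ms (2/7)
6. 489.796ms @ 10/7 + 97.959ms (2/7)
7. 587.755ms @ 12/7 + 97.959ms (2/7)
8. 685.714ms @ 2 + 685.714ms (2)
9. 1371.429ms @ 4 + 685.714ms (2)
10. 2057.143ms @ 6 + 97.959ms (2/7)
11. 2155.102ms @ 44/7 + 97.959ms (2/7)
12. 2253.061ms @ 46/7 + 97.959ms (2/7)
13. 2351.02ms @ 48/7 + 97.959ms (2/7)
14. 2448.98ms @ 50/7 + 97.959ms (2/7)
15. 2546.939ms @ 52/7 + 97.959ms (2/7)
16. 2644.898ms @ 54/7 + 97.959ms (2/7)
17. 2742.857ms @ 8 + 685.714ms (2)
18. 3428.571ms @ 10 + 685.714ms (2)
19. 4114.286ms @ 12 + 195.918ms (4/7)
20. 4310.204ms @ 88/7 + 97.959ms (2/7)
21. 4408.163ms @ 90/7 + 97.959ms (2/7)
22. 4506.122ms @ 92/7 + 195.918ms (4/7)
23. 4702.041ms @ 96/7 + 195.918ms (4/7)
24. 4897.959ms @ 100/7 + 195.918ms (4/7)
25. 5093.878ms @ 104/7 + 195.918ms (4/7)
26. 5289.796ms @ 108/7 + 195.918ms (4/7)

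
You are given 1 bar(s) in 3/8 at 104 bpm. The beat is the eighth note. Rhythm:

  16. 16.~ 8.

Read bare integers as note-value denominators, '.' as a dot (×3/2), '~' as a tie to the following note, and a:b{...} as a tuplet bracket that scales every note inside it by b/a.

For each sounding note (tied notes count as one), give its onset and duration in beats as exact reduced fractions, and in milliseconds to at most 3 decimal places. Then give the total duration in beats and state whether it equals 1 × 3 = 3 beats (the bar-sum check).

1) 0.0ms=0b +432.692ms=3/4b
2) 432.692ms=3/4b +1298.077ms=9/4b
Σ=3b of 3 (104bpm 3/8) — PASS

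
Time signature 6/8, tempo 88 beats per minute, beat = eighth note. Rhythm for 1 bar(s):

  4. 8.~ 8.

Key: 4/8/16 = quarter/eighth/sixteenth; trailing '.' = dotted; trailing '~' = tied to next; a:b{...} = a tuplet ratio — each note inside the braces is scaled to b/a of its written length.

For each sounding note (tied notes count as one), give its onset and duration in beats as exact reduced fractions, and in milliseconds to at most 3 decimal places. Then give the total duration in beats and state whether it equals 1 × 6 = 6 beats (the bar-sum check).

1) 0.0ms=0b +2045.455ms=3b
2) 2045.455ms=3b +2045.455ms=3b
Σ=6b of 6 (88bpm 6/8) — PASS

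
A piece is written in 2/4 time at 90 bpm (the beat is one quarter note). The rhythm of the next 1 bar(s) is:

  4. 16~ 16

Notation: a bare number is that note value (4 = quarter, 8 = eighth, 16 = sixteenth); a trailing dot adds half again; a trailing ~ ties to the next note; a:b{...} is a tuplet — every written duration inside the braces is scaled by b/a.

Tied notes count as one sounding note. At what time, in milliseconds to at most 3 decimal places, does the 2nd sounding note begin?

1. 0.0ms @ 0 + 1000.0ms (3/2)
2. 1000.0ms @ 3/2 + 333.333ms (1/2)

note 2 onset = 3/2b = 1000.0ms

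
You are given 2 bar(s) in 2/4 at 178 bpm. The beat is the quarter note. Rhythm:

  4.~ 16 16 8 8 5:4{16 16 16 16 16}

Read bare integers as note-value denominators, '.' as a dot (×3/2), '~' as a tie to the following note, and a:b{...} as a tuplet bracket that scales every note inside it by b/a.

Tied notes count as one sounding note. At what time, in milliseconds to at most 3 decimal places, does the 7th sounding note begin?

1. 0.0ms @ 0 + 589.888ms (7/4)
2. 589.888ms @ 7/4 + 84.27ms (1/4)
3. 674.157ms @ 2 + 168.539ms (1/2)
4. 842.697ms @ 5/2 + 168.539ms (1/2)
5. 1011.236ms @ 3 + 67.416ms (1/5)
6. 1078.652ms @ 16/5 + 67.416ms (1/5)
7. 1146.067ms @ 17/5 + 67.416ms (1/5)
8. 1213.483ms @ 18/5 + 67.416ms (1/5)
9. 1280.899ms @ 19/5 + 67.416ms (1/5)

note 7 onset = 17/5b = 1146.067ms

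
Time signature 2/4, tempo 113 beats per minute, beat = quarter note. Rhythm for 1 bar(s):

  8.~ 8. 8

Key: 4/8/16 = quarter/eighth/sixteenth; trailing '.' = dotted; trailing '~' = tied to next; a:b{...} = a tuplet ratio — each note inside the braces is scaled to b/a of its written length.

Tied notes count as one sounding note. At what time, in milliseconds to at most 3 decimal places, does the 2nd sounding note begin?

note 2 onset = 3/2b = 796.46ms

1. 0.0ms @ 0 + 796.46ms (3/2)
2. 796.46ms @ 3/2 + 265.487ms (1/2)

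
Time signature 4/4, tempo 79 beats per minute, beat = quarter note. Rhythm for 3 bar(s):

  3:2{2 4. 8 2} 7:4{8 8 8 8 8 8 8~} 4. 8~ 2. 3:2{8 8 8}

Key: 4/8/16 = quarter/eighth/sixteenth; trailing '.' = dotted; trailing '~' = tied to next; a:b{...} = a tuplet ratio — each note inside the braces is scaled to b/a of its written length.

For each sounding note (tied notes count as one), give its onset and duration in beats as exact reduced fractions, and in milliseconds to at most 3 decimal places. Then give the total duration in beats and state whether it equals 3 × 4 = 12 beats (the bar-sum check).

1) 0.0ms=0b +1012.658ms=4/3b
2) 1012.658ms=4/3b +759.494ms=1b
3) 1772.152ms=7/3b +253.165ms=1/3b
4) 2025.316ms=8/3b +1012.658ms=4/3b
5) 3037.975ms=4b +216.998ms=2/7b
6) 3254.973ms=30/7b +216.998ms=2/7b
7) 3471.971ms=32/7b +216.998ms=2/7b
8) 3688.969ms=34/7b +216.998ms=2/7b
9) 3905.967ms=36/7b +216.998ms=2/7b
10) 4122.966ms=38/7b +216.998ms=2/7b
11) 4339.964ms=40/7b +1356.239ms=25/14b
12) 5696.203ms=15/2b +2658.228ms=7/2b
13) 8354.43ms=11b +253.165ms=1/3b
14) 8607.595ms=34/3b +253.165ms=1/3b
15) 8860.759ms=35/3b +253.165ms=1/3b
Σ=12b of 12 (79bpm 4/4) — PASS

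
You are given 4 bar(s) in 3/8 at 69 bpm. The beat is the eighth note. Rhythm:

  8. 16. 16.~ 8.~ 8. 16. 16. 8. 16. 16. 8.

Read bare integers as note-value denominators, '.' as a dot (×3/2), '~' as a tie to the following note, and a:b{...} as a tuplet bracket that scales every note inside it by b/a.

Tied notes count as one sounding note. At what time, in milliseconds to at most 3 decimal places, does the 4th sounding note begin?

note 4 onset = 6b = 5217.391ms

1. 0.0ms @ 0 + 1304.348ms (3/2)
2. 1304.348ms @ 3/2 + 652.174ms (3/4)
3. 1956.522ms @ 9/4 + 3260.87ms (15/4)
4. 5217.391ms @ 6 + 652.174ms (3/4)
5. 5869.565ms @ 27/4 + 652.174ms (3/4)
6. 6521.739ms @ 15/2 + 1304.348ms (3/2)
7. 7826.087ms @ 9 + 652.174ms (3/4)
8. 8478.261ms @ 39/4 + 652.174ms (3/4)
9. 9130.435ms @ 21/2 + 1304.348ms (3/2)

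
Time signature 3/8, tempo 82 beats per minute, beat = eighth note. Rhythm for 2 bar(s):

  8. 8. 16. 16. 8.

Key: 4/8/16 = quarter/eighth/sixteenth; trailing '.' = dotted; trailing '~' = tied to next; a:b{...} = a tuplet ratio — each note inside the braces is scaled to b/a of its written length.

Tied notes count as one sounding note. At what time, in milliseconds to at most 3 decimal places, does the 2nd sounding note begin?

1. 0.0ms @ 0 + 1097.561ms (3/2)
2. 1097.561ms @ 3/2 + 1097.561ms (3/2)
3. 2195.122ms @ 3 + 548.78ms (3/4)
4. 2743.902ms @ 15/4 + 548.78ms (3/4)
5. 3292.683ms @ 9/2 + 1097.561ms (3/2)

note 2 onset = 3/2b = 1097.561ms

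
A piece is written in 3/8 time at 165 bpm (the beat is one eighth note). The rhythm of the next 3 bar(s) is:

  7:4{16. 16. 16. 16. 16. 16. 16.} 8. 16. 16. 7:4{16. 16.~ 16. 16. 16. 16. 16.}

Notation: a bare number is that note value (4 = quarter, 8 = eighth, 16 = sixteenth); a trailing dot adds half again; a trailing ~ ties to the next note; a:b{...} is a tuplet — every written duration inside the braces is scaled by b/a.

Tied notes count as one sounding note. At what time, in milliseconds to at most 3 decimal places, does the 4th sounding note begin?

1. 0.0ms @ 0 + 155.844ms (3/7)
2. 155.844ms @ 3/7 + 155.844ms (3/7)
3. 311.688ms @ 6/7 + 155.844ms (3/7)
4. 467.532ms @ 9/7 + 155.844ms (3/7)
5. 623.377ms @ 12/7 + 155.844ms (3/7)
6. 779.221ms @ 15/7 + 155.844ms (3/7)
7. 935.065ms @ 18/7 + 155.844ms (3/7)
8. 1090.909ms @ 3 + 545.455ms (3/2)
9. 1636.364ms @ 9/2 + 272.727ms (3/4)
10. 1909.091ms @ 21/4 + 272.727ms (3/4)
11. 2181.818ms @ 6 + 155.844ms (3/7)
12. 2337.662ms @ 45/7 + 311.688ms (6/7)
13. 2649.351ms @ 51/7 + 155.844ms (3/7)
14. 2805.195ms @ 54/7 + 155.844ms (3/7)
15. 2961.039ms @ 57/7 + 155.844ms (3/7)
16. 3116.883ms @ 60/7 + 155.844ms (3/7)

note 4 onset = 9/7b = 467.532ms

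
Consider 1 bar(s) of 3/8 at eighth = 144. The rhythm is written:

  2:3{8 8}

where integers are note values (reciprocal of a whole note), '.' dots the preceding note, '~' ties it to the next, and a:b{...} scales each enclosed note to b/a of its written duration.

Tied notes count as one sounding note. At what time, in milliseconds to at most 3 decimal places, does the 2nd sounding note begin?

note 2 onset = 3/2b = 625.0ms

1. 0.0ms @ 0 + 625.0ms (3/2)
2. 625.0ms @ 3/2 + 625.0ms (3/2)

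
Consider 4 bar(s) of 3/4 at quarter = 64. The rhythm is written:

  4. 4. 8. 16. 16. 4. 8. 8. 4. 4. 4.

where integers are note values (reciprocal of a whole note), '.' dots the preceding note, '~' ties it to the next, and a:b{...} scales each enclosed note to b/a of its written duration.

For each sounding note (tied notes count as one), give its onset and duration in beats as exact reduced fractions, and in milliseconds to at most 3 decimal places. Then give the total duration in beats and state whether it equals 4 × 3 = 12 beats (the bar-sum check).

1) 0.0ms=0b +1406.25ms=3/2b
2) 1406.25ms=3/2b +1406.25ms=3/2b
3) 2812.5ms=3b +703.125ms=3/4b
4) 3515.625ms=15/4b +351.562ms=3/8b
5) 3867.188ms=33/8b +351.562ms=3/8b
6) 4218.75ms=9/2b +1406.25ms=3/2b
7) 5625.0ms=6b +703.125ms=3/4b
8) 6328.125ms=27/4b +703.125ms=3/4b
9) 7031.25ms=15/2b +1406.25ms=3/2b
10) 8437.5ms=9b +1406.25ms=3/2b
11) 9843.75ms=21/2b +1406.25ms=3/2b
Σ=12b of 12 (64bpm 3/4) — PASS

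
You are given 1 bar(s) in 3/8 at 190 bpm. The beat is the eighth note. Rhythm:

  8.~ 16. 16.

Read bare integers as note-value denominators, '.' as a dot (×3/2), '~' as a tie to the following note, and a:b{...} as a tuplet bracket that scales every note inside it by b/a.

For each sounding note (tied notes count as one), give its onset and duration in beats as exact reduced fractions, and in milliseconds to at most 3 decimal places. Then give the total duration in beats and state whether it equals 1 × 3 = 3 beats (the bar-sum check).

1) 0.0ms=0b +710.526ms=9/4b
2) 710.526ms=9/4b +236.842ms=3/4b
Σ=3b of 3 (190bpm 3/8) — PASS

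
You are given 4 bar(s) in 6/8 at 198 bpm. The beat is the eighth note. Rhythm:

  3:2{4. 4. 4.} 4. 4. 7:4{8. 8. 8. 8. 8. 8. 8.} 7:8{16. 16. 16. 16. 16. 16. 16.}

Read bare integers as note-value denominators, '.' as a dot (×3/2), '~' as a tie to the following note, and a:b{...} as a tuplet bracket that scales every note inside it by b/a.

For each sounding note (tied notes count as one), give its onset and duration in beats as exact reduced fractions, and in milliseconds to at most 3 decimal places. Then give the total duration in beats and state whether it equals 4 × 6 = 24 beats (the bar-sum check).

1) 0.0ms=0b +606.061ms=2b
2) 606.061ms=2b +606.061ms=2b
3) 1212.121ms=4b +606.061ms=2b
4) 1818.182ms=6b +909.091ms=3b
5) 2727.273ms=9b +909.091ms=3b
6) 3636.364ms=12b +259.74ms=6/7b
7) 3896.104ms=90/7b +259.74ms=6/7b
8) 4155.844ms=96/7b +259.74ms=6/7b
9) 4415.584ms=102/7b +259.74ms=6/7b
10) 4675.325ms=108/7b +259.74ms=6/7b
11) 4935.065ms=114/7b +259.74ms=6/7b
12) 5194.805ms=120/7b +259.74ms=6/7b
13) 5454.545ms=18b +259.74ms=6/7b
14) 5714.286ms=132/7b +259.74ms=6/7b
15) 5974.026ms=138/7b +259.74ms=6/7b
16) 6233.766ms=144/7b +259.74ms=6/7b
17) 6493.506ms=150/7b +259.74ms=6/7b
18) 6753.247ms=156/7b +259.74ms=6/7b
19) 7012.987ms=162/7b +259.74ms=6/7b
Σ=24b of 24 (198bpm 6/8) — PASS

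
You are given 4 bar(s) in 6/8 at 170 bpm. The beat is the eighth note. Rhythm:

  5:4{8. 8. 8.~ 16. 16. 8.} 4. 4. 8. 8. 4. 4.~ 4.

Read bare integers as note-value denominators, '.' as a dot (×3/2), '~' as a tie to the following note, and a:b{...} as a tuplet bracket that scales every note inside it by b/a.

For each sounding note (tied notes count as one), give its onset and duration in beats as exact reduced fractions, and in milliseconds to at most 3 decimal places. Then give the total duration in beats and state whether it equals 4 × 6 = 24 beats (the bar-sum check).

1) 0.0ms=0b +423.529ms=6/5b
2) 423.529ms=6/5b +423.529ms=6/5b
3) 847.059ms=12/5b +635.294ms=9/5b
4) 1482.353ms=21/5b +211.765ms=3/5b
5) 1694.118ms=24/5b +423.529ms=6/5b
6) 2117.647ms=6b +1058.824ms=3b
7) 3176.471ms=9b +1058.824ms=3b
8) 4235.294ms=12b +529.412ms=3/2b
9) 4764.706ms=27/2b +529.412ms=3/2b
10) 5294.118ms=15b +1058.824ms=3b
11) 6352.941ms=18b +2117.647ms=6b
Σ=24b of 24 (170bpm 6/8) — PASS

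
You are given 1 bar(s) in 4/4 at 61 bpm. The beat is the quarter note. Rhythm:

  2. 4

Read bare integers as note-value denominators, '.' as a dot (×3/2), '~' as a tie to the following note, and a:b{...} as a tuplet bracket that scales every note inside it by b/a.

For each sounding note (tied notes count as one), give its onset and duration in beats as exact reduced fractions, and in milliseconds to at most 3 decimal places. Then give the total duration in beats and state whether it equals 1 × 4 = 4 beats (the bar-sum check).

1) 0.0ms=0b +2950.82ms=3b
2) 2950.82ms=3b +983.607ms=1b
Σ=4b of 4 (61bpm 4/4) — PASS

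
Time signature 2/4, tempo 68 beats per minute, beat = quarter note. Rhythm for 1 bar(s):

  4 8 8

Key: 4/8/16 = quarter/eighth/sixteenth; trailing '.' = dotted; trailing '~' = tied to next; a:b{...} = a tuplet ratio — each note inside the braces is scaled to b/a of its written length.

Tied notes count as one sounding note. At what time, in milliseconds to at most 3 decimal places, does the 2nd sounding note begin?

note 2 onset = 1b = 882.353ms

1. 0.0ms @ 0 + 882.353ms (1)
2. 882.353ms @ 1 + 441.176ms (1/2)
3. 1323.529ms @ 3/2 + 441.176ms (1/2)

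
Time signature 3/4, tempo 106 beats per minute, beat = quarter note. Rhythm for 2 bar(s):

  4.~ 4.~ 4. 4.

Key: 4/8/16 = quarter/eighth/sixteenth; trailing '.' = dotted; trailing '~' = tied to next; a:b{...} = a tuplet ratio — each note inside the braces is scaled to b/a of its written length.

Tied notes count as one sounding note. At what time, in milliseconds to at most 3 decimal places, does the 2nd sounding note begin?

note 2 onset = 9/2b = 2547.17ms

1. 0.0ms @ 0 + 2547.17ms (9/2)
2. 2547.17ms @ 9/2 + 849.057ms (3/2)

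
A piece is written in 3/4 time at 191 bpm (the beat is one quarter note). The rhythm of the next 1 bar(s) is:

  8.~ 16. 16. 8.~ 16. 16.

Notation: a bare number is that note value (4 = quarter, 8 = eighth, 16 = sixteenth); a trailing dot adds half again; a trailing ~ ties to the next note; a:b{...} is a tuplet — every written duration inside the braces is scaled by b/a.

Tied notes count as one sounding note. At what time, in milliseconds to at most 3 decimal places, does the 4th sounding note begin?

1. 0.0ms @ 0 + 353.403ms (9/8)
2. 353.403ms @ 9/8 + 117.801ms (3/8)
3. 471.204ms @ 3/2 + 353.403ms (9/8)
4. 824.607ms @ 21/8 + 117.801ms (3/8)

note 4 onset = 21/8b = 824.607ms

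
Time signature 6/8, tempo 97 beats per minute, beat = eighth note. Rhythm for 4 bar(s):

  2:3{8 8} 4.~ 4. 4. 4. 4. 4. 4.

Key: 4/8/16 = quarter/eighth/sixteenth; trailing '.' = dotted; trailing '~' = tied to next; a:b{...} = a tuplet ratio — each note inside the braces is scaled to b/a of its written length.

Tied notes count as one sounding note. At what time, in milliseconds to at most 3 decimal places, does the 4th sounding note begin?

note 4 onset = 9b = 5567.01ms

1. 0.0ms @ 0 + 927.835ms (3/2)
2. 927.835ms @ 3/2 + 927.835ms (3/2)
3. 1855.67ms @ 3 + 3711.34ms (6)
4. 5567.01ms @ 9 + 1855.67ms (3)
5. 7422.68ms @ 12 + 1855.67ms (3)
6. 9278.351ms @ 15 + 1855.67ms (3)
7. 11134.021ms @ 18 + 1855.67ms (3)
8. 12989.691ms @ 21 + 1855.67ms (3)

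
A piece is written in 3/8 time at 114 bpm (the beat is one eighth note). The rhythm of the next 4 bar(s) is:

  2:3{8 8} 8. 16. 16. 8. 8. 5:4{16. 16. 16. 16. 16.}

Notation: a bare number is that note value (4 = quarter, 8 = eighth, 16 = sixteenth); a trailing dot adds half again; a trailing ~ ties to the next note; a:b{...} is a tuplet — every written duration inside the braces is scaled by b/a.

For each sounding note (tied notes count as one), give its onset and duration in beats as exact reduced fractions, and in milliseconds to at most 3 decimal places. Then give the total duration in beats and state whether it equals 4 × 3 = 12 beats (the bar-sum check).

1) 0.0ms=0b +789.474ms=3/2b
2) 789.474ms=3/2b +789.474ms=3/2b
3) 1578.947ms=3b +789.474ms=3/2b
4) 2368.421ms=9/2b +394.737ms=3/4b
5) 2763.158ms=21/4b +394.737ms=3/4b
6) 3157.895ms=6b +789.474ms=3/2b
7) 3947.368ms=15/2b +789.474ms=3/2b
8) 4736.842ms=9b +315.789ms=3/5b
9) 5052.632ms=48/5b +315.789ms=3/5b
10) 5368.421ms=51/5b +315.789ms=3/5b
11) 5684.211ms=54/5b +315.789ms=3/5b
12) 6000.0ms=57/5b +315.789ms=3/5b
Σ=12b of 12 (114bpm 3/8) — PASS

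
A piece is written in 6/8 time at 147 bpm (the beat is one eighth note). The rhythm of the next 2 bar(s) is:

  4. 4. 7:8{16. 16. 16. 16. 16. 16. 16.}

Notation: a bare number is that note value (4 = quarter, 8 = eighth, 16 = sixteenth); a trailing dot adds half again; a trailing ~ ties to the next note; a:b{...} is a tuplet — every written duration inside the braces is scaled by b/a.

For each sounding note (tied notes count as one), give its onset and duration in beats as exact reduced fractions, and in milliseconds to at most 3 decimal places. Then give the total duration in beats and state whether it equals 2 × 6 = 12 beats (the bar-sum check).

1) 0.0ms=0b +1224.49ms=3b
2) 1224.49ms=3b +1224.49ms=3b
3) 2448.98ms=6b +349.854ms=6/7b
4) 2798.834ms=48/7b +349.854ms=6/7b
5) 3148.688ms=54/7b +349.854ms=6/7b
6) 3498.542ms=60/7b +349.854ms=6/7b
7) 3848.397ms=66/7b +349.854ms=6/7b
8) 4198.251ms=72/7b +349.854ms=6/7b
9) 4548.105ms=78/7b +349.854ms=6/7b
Σ=12b of 12 (147bpm 6/8) — PASS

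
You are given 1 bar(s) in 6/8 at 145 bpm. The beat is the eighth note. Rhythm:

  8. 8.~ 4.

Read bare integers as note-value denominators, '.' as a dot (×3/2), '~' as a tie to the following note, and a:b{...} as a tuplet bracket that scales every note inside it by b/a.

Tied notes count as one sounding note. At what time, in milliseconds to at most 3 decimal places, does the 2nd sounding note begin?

1. 0.0ms @ 0 + 620.69ms (3/2)
2. 620.69ms @ 3/2 + 1862.069ms (9/2)

note 2 onset = 3/2b = 620.69ms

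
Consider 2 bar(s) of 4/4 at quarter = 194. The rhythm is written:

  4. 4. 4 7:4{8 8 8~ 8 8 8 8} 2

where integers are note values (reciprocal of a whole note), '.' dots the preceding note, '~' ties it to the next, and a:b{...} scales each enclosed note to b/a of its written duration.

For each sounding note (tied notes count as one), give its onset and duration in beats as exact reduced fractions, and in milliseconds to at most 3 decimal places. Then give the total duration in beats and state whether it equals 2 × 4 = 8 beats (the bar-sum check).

1) 0.0ms=0b +463.918ms=3/2b
2) 463.918ms=3/2b +463.918ms=3/2b
3) 927.835ms=3b +309.278ms=1b
4) 1237.113ms=4b +88.365ms=2/7b
5) 1325.479ms=30/7b +88.365ms=2/7b
6) 1413.844ms=32/7b +176.73ms=4/7b
7) 1590.574ms=36/7b +88.365ms=2/7b
8) 1678.94ms=38/7b +88.365ms=2/7b
9) 1767.305ms=40/7b +88.365ms=2/7b
10) 1855.67ms=6b +618.557ms=2b
Σ=8b of 8 (194bpm 4/4) — PASS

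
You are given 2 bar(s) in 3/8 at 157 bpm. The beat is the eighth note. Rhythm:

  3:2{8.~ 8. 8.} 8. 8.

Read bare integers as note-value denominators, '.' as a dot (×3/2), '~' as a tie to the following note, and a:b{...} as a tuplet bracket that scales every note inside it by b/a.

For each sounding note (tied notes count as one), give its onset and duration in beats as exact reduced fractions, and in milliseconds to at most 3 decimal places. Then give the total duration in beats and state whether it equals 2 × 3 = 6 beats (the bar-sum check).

1) 0.0ms=0b +764.331ms=2b
2) 764.331ms=2b +382.166ms=1b
3) 1146.497ms=3b +573.248ms=3/2b
4) 1719.745ms=9/2b +573.248ms=3/2b
Σ=6b of 6 (157bpm 3/8) — PASS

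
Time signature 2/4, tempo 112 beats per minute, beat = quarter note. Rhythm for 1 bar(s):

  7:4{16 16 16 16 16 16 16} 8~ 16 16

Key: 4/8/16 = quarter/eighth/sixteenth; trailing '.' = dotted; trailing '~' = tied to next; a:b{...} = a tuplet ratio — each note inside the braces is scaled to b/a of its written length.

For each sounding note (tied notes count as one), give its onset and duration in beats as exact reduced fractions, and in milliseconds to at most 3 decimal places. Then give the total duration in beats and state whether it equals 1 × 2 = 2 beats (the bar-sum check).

1) 0.0ms=0b +76.531ms=1/7b
2) 76.531ms=1/7b +76.531ms=1/7b
3) 153.061ms=2/7b +76.531ms=1/7b
4) 229.592ms=3/7b +76.531ms=1/7b
5) 306.122ms=4/7b +76.531ms=1/7b
6) 382.653ms=5/7b +76.531ms=1/7b
7) 459.184ms=6/7b +76.531ms=1/7b
8) 535.714ms=1b +401.786ms=3/4b
9) 937.5ms=7/4b +133.929ms=1/4b
Σ=2b of 2 (112bpm 2/4) — PASS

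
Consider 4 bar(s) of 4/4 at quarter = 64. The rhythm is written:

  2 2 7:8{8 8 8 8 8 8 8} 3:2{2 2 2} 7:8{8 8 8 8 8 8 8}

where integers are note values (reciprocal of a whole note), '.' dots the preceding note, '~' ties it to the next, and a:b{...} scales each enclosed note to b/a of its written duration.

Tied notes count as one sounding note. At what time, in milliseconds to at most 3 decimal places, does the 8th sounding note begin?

1. 0.0ms @ 0 + 1875.0ms (2)
2. 1875.0ms @ 2 + 1875.0ms (2)
3. 3750.0ms @ 4 + 535.714ms (4/7)
4. 4285.714ms @ 32/7 + 535.714ms (4/7)
5. 4821.429ms @ 36/7 + 535.714ms (4/7)
6. 5357.143ms @ 40/7 + 535.714ms (4/7)
7. 5892.857ms @ 44/7 + 535.714ms (4/7)
8. 6428.571ms @ 48/7 + 535.714ms (4/7)
9. 6964.286ms @ 52/7 + 535.714ms (4/7)
10. 7500.0ms @ 8 + 1250.0ms (4/3)
11. 8750.0ms @ 28/3 + 1250.0ms (4/3)
12. 10000.0ms @ 32/3 + 1250.0ms (4/3)
13. 11250.0ms @ 12 + 535.714ms (4/7)
14. 11785.714ms @ 88/7 + 535.714ms (4/7)
15. 12321.429ms @ 92/7 + 535.714ms (4/7)
16. 12857.143ms @ 96/7 + 535.714ms (4/7)
17. 13392.857ms @ 100/7 + 535.714ms (4/7)
18. 13928.571ms @ 104/7 + 535.714ms (4/7)
19. 14464.286ms @ 108/7 + 535.714ms (4/7)

note 8 onset = 48/7b = 6428.571ms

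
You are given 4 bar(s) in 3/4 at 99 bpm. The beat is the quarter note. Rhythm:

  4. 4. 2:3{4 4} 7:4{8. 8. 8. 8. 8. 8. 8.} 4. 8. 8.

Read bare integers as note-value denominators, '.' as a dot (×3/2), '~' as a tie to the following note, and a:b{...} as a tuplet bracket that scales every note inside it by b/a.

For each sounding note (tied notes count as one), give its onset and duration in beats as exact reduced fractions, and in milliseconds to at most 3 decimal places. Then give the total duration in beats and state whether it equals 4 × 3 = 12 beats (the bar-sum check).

1) 0.0ms=0b +909.091ms=3/2b
2) 909.091ms=3/2b +909.091ms=3/2b
3) 1818.182ms=3b +909.091ms=3/2b
4) 2727.273ms=9/2b +909.091ms=3/2b
5) 3636.364ms=6b +259.74ms=3/7b
6) 3896.104ms=45/7b +259.74ms=3/7b
7) 4155.844ms=48/7b +259.74ms=3/7b
8) 4415.584ms=51/7b +259.74ms=3/7b
9) 4675.325ms=54/7b +259.74ms=3/7b
10) 4935.065ms=57/7b +259.74ms=3/7b
11) 5194.805ms=60/7b +259.74ms=3/7b
12) 5454.545ms=9b +909.091ms=3/2b
13) 6363.636ms=21/2b +454.545ms=3/4b
14) 6818.182ms=45/4b +454.545ms=3/4b
Σ=12b of 12 (99bpm 3/4) — PASS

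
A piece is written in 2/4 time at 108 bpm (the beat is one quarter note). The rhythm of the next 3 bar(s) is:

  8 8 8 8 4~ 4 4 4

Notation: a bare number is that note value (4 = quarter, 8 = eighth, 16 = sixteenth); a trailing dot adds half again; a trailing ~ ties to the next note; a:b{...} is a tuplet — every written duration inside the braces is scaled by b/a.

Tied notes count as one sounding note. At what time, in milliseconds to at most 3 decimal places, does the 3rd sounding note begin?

note 3 onset = 1b = 555.556ms

1. 0.0ms @ 0 + 277.778ms (1/2)
2. 277.778ms @ 1/2 + 277.778ms (1/2)
3. 555.556ms @ 1 + 277.778ms (1/2)
4. 833.333ms @ 3/2 + 277.778ms (1/2)
5. 1111.111ms @ 2 + 1111.111ms (2)
6. 2222.222ms @ 4 + 555.556ms (1)
7. 2777.778ms @ 5 + 555.556ms (1)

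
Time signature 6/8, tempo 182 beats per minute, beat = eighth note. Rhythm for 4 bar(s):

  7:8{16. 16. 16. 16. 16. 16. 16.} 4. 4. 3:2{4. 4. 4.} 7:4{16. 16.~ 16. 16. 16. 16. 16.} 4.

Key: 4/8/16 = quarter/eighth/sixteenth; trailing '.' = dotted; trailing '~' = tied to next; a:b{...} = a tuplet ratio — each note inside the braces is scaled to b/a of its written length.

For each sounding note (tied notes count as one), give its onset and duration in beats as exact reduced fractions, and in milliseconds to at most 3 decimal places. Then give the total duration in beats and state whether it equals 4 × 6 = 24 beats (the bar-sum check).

1) 0.0ms=0b +282.575ms=6/7b
2) 282.575ms=6/7b +282.575ms=6/7b
3) 565.149ms=12/7b +282.575ms=6/7b
4) 847.724ms=18/7b +282.575ms=6/7b
5) 1130.298ms=24/7b +282.575ms=6/7b
6) 1412.873ms=30/7b +282.575ms=6/7b
7) 1695.447ms=36/7b +282.575ms=6/7b
8) 1978.022ms=6b +989.011ms=3b
9) 2967.033ms=9b +989.011ms=3b
10) 3956.044ms=12b +659.341ms=2b
11) 4615.385ms=14b +659.341ms=2b
12) 5274.725ms=16b +659.341ms=2b
13) 5934.066ms=18b +141.287ms=3/7b
14) 6075.353ms=129/7b +282.575ms=6/7b
15) 6357.928ms=135/7b +141.287ms=3/7b
16) 6499.215ms=138/7b +141.287ms=3/7b
17) 6640.502ms=141/7b +141.287ms=3/7b
18) 6781.79ms=144/7b +141.287ms=3/7b
19) 6923.077ms=21b +989.011ms=3b
Σ=24b of 24 (182bpm 6/8) — PASS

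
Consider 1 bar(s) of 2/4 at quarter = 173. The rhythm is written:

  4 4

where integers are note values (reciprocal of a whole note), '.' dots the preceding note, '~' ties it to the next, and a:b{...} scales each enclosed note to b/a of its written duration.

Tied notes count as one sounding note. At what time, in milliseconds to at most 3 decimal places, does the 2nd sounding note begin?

note 2 onset = 1b = 346.821ms

1. 0.0ms @ 0 + 346.821ms (1)
2. 346.821ms @ 1 + 346.821ms (1)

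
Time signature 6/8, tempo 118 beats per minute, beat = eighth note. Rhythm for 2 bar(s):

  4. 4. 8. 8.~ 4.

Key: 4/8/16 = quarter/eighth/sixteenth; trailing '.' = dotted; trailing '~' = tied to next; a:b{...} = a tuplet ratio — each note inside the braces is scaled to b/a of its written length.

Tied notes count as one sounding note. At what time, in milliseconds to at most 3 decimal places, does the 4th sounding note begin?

1. 0.0ms @ 0 + 1525.424ms (3)
2. 1525.424ms @ 3 + 1525.424ms (3)
3. 3050.847ms @ 6 + 762.712ms (3/2)
4. 3813.559ms @ 15/2 + 2288.136ms (9/2)

note 4 onset = 15/2b = 3813.559ms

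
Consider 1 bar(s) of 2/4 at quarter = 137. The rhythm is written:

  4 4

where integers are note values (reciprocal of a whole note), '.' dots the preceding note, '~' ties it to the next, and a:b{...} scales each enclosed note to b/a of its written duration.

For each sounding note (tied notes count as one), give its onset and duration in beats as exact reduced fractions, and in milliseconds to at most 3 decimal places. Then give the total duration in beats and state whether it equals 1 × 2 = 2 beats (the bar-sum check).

1) 0.0ms=0b +437.956ms=1b
2) 437.956ms=1b +437.956ms=1b
Σ=2b of 2 (137bpm 2/4) — PASS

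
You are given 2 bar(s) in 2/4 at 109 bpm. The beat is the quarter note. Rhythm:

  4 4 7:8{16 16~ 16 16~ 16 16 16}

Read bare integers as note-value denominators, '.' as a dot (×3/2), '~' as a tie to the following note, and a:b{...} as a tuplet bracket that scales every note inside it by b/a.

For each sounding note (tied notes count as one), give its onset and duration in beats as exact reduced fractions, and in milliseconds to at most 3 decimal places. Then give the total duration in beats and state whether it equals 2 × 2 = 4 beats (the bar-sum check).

1) 0.0ms=0b +550.459ms=1b
2) 550.459ms=1b +550.459ms=1b
3) 1100.917ms=2b +157.274ms=2/7b
4) 1258.191ms=16/7b +314.548ms=4/7b
5) 1572.739ms=20/7b +314.548ms=4/7b
6) 1887.287ms=24/7b +157.274ms=2/7b
7) 2044.561ms=26/7b +157.274ms=2/7b
Σ=4b of 4 (109bpm 2/4) — PASS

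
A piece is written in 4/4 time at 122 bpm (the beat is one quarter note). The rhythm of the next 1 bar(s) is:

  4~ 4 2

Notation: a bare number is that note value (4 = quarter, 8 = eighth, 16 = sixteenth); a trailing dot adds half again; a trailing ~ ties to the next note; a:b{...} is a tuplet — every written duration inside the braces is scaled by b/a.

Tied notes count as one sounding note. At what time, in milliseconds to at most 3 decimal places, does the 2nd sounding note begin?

1. 0.0ms @ 0 + 983.607ms (2)
2. 983.607ms @ 2 + 983.607ms (2)

note 2 onset = 2b = 983.607ms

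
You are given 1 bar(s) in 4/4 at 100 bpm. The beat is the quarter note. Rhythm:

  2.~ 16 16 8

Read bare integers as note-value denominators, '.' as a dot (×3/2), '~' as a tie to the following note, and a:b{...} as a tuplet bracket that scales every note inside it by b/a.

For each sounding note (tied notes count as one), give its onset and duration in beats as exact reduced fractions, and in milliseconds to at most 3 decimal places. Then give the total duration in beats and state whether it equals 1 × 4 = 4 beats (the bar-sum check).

1) 0.0ms=0b +1950.0ms=13/4b
2) 1950.0ms=13/4b +150.0ms=1/4b
3) 2100.0ms=7/2b +300.0ms=1/2b
Σ=4b of 4 (100bpm 4/4) — PASS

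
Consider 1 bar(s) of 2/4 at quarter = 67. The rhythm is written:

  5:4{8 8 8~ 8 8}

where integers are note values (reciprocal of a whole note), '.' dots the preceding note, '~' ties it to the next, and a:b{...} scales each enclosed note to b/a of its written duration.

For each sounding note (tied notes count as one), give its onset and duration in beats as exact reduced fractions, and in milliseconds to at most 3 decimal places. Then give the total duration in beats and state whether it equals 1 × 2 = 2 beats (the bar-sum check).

1) 0.0ms=0b +358.209ms=2/5b
2) 358.209ms=2/5b +358.209ms=2/5b
3) 716.418ms=4/5b +716.418ms=4/5b
4) 1432.836ms=8/5b +358.209ms=2/5b
Σ=2b of 2 (67bpm 2/4) — PASS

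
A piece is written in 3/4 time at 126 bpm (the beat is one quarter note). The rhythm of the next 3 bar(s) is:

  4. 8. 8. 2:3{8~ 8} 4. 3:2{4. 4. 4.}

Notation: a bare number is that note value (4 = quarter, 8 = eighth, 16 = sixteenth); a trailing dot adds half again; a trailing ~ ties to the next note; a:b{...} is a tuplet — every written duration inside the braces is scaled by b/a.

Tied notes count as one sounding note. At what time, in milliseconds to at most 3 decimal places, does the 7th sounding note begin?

1. 0.0ms @ 0 + 714.286ms (3/2)
2. 714.286ms @ 3/2 + 357.143ms (3/4)
3. 1071.429ms @ 9/4 + 357.143ms (3/4)
4. 1428.571ms @ 3 + 714.286ms (3/2)
5. 2142.857ms @ 9/2 + 714.286ms (3/2)
6. 2857.143ms @ 6 + 476.19ms (1)
7. 3333.333ms @ 7 + 476.19ms (1)
8. 3809.524ms @ 8 + 476.19ms (1)

note 7 onset = 7b = 3333.333ms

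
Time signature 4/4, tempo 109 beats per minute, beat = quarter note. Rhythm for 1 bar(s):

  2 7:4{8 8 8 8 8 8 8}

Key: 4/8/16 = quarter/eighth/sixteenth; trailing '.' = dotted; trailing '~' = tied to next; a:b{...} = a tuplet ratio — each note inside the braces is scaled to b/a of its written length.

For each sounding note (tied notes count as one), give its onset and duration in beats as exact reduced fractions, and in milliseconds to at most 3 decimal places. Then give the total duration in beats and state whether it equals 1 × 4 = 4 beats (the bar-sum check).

1) 0.0ms=0b +1100.917ms=2b
2) 1100.917ms=2b +157.274ms=2/7b
3) 1258.191ms=16/7b +157.274ms=2/7b
4) 1415.465ms=18/7b +157.274ms=2/7b
5) 1572.739ms=20/7b +157.274ms=2/7b
6) 1730.013ms=22/7b +157.274ms=2/7b
7) 1887.287ms=24/7b +157.274ms=2/7b
8) 2044.561ms=26/7b +157.274ms=2/7b
Σ=4b of 4 (109bpm 4/4) — PASS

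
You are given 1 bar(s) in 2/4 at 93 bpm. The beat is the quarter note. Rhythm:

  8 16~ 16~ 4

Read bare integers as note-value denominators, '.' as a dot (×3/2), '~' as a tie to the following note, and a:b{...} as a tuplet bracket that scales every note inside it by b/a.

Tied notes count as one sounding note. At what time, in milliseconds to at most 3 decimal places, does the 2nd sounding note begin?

1. 0.0ms @ 0 + 322.581ms (1/2)
2. 322.581ms @ 1/2 + 967.742ms (3/2)

note 2 onset = 1/2b = 322.581ms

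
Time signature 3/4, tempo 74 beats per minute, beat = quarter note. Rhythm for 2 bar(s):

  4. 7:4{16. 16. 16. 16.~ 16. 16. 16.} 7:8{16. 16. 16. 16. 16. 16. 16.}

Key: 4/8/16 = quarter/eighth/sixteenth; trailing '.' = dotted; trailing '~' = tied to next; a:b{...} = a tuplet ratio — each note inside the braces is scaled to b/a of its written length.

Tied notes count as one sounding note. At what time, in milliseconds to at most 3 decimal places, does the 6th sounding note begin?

note 6 onset = 18/7b = 2084.942ms

1. 0.0ms @ 0 + 1216.216ms (3/2)
2. 1216.216ms @ 3/2 + 173.745ms (3/14)
3. 1389.961ms @ 12/7 + 173.745ms (3/14)
4. 1563.707ms @ 27/14 + 173.745ms (3/14)
5. 1737.452ms @ 15/7 + 347.49ms (3/7)
6. 2084.942ms @ 18/7 + 173.745ms (3/14)
7. 2258.687ms @ 39/14 + 173.745ms (3/14)
8. 2432.432ms @ 3 + 347.49ms (3/7)
9. 2779.923ms @ 24/7 + 347.49ms (3/7)
10. 3127.413ms @ 27/7 + 347.49ms (3/7)
11. 3474.903ms @ 30/7 + 347.49ms (3/7)
12. 3822.394ms @ 33/7 + 347.49ms (3/7)
13. 4169.884ms @ 36/7 + 347.49ms (3/7)
14. 4517.375ms @ 39/7 + 347.49ms (3/7)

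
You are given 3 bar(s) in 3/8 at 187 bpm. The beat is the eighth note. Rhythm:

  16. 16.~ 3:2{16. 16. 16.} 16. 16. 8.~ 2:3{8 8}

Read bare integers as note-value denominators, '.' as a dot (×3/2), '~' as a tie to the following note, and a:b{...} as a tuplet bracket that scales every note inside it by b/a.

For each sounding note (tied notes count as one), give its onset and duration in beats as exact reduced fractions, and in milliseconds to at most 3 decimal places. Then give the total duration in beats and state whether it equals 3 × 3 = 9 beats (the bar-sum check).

1) 0.0ms=0b +240.642ms=3/4b
2) 240.642ms=3/4b +401.07ms=5/4b
3) 641.711ms=2b +160.428ms=1/2b
4) 802.139ms=5/2b +160.428ms=1/2b
5) 962.567ms=3b +240.642ms=3/4b
6) 1203.209ms=15/4b +240.642ms=3/4b
7) 1443.85ms=9/2b +962.567ms=3b
8) 2406.417ms=15/2b +481.283ms=3/2b
Σ=9b of 9 (187bpm 3/8) — PASS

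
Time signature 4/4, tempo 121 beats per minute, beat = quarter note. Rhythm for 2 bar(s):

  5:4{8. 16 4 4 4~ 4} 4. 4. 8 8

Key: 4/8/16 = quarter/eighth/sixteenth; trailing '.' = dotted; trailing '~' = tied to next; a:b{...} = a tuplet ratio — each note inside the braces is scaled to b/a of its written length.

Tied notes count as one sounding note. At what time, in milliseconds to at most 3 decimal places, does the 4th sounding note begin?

1. 0.0ms @ 0 + 297.521ms (3/5)
2. 297.521ms @ 3/5 + 99.174ms (1/5)
3. 396.694ms @ 4/5 + 396.694ms (4/5)
4. 793.388ms @ 8/5 + 396.694ms (4/5)
5. 1190.083ms @ 12/5 + 793.388ms (8/5)
6. 1983.471ms @ 4 + 743.802ms (3/2)
7. 2727.273ms @ 11/2 + 743.802ms (3/2)
8. 3471.074ms @ 7 + 247.934ms (1/2)
9. 3719.008ms @ 15/2 + 247.934ms (1/2)

note 4 onset = 8/5b = 793.388ms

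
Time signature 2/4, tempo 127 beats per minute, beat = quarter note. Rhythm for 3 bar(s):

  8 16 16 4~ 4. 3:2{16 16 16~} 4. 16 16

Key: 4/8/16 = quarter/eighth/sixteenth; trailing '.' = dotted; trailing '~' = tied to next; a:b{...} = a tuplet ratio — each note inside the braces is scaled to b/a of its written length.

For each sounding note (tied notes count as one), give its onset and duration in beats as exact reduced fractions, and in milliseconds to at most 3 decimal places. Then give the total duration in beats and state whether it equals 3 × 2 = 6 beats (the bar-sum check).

1) 0.0ms=0b +236.22ms=1/2b
2) 236.22ms=1/2b +118.11ms=1/4b
3) 354.331ms=3/4b +118.11ms=1/4b
4) 472.441ms=1b +1181.102ms=5/2b
5) 1653.543ms=7/2b +78.74ms=1/6b
6) 1732.283ms=11/3b +78.74ms=1/6b
7) 1811.024ms=23/6b +787.402ms=5/3b
8) 2598.425ms=11/2b +118.11ms=1/4b
9) 2716.535ms=23/4b +118.11ms=1/4b
Σ=6b of 6 (127bpm 2/4) — PASS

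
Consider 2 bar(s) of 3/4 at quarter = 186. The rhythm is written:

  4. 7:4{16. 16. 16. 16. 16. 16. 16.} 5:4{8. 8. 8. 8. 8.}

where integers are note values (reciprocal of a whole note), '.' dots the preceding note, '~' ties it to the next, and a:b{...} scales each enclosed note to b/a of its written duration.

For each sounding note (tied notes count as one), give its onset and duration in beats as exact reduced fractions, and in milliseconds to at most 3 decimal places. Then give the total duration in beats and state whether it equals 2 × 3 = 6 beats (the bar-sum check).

1) 0.0ms=0b +483.871ms=3/2b
2) 483.871ms=3/2b +69.124ms=3/14b
3) 552.995ms=12/7b +69.124ms=3/14b
4) 622.12ms=27/14b +69.124ms=3/14b
5) 691.244ms=15/7b +69.124ms=3/14b
6) 760.369ms=33/14b +69.124ms=3/14b
7) 829.493ms=18/7b +69.124ms=3/14b
8) 898.618ms=39/14b +69.124ms=3/14b
9) 967.742ms=3b +193.548ms=3/5b
10) 1161.29ms=18/5b +193.548ms=3/5b
11) 1354.839ms=21/5b +193.548ms=3/5b
12) 1548.387ms=24/5b +193.548ms=3/5b
13) 1741.935ms=27/5b +193.548ms=3/5b
Σ=6b of 6 (186bpm 3/4) — PASS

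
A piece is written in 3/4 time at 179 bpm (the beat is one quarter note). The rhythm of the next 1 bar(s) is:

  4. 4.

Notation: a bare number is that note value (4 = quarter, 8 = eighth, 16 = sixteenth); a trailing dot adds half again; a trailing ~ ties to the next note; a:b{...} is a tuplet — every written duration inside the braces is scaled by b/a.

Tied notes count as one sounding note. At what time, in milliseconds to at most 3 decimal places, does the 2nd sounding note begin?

1. 0.0ms @ 0 + 502.793ms (3/2)
2. 502.793ms @ 3/2 + 502.793ms (3/2)

note 2 onset = 3/2b = 502.793ms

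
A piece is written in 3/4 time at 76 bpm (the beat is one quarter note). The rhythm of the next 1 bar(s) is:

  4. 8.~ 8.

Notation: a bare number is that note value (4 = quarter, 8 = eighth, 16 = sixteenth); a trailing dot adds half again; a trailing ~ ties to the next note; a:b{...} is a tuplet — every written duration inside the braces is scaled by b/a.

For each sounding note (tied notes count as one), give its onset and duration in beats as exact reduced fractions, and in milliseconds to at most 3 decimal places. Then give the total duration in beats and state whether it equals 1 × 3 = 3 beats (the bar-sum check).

1) 0.0ms=0b +1184.211ms=3/2b
2) 1184.211ms=3/2b +1184.211ms=3/2b
Σ=3b of 3 (76bpm 3/4) — PASS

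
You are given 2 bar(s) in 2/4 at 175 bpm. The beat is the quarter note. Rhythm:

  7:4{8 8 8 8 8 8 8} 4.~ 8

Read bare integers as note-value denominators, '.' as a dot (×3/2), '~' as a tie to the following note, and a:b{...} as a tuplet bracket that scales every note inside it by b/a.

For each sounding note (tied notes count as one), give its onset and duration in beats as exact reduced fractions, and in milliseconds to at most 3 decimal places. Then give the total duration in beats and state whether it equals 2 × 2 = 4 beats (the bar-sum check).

1) 0.0ms=0b +97.959ms=2/7b
2) 97.959ms=2/7b +97.959ms=2/7b
3) 195.918ms=4/7b +97.959ms=2/7b
4) 293.878ms=6/7b +97.959ms=2/7b
5) 391.837ms=8/7b +97.959ms=2/7b
6) 489.796ms=10/7b +97.959ms=2/7b
7) 587.755ms=12/7b +97.959ms=2/7b
8) 685.714ms=2b +685.714ms=2b
Σ=4b of 4 (175bpm 2/4) — PASS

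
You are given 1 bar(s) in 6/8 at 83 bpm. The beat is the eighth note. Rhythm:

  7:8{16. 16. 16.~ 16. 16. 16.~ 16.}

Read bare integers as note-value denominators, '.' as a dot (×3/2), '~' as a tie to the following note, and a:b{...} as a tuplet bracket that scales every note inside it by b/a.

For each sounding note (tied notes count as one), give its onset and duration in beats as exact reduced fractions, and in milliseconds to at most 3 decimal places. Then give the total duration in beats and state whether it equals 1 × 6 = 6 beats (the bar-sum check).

1) 0.0ms=0b +619.621ms=6/7b
2) 619.621ms=6/7b +619.621ms=6/7b
3) 1239.243ms=12/7b +1239.243ms=12/7b
4) 2478.485ms=24/7b +619.621ms=6/7b
5) 3098.107ms=30/7b +1239.243ms=12/7b
Σ=6b of 6 (83bpm 6/8) — PASS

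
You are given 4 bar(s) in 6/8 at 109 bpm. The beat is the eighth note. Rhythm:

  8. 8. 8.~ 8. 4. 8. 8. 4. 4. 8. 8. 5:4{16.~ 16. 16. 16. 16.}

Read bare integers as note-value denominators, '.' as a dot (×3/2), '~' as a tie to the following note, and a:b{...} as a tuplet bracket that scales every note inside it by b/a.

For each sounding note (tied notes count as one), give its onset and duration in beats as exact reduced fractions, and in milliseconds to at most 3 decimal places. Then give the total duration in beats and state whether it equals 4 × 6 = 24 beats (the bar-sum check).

1) 0.0ms=0b +825.688ms=3/2b
2) 825.688ms=3/2b +825.688ms=3/2b
3) 1651.376ms=3b +1651.376ms=3b
4) 3302.752ms=6b +1651.376ms=3b
5) 4954.128ms=9b +825.688ms=3/2b
6) 5779.817ms=21/2b +825.688ms=3/2b
7) 6605.505ms=12b +1651.376ms=3b
8) 8256.881ms=15b +1651.376ms=3b
9) 9908.257ms=18b +825.688ms=3/2b
10) 10733.945ms=39/2b +825.688ms=3/2b
11) 11559.633ms=21b +660.55ms=6/5b
12) 12220.183ms=111/5b +330.275ms=3/5b
13) 12550.459ms=114/5b +330.275ms=3/5b
14) 12880.734ms=117/5b +330.275ms=3/5b
Σ=24b of 24 (109bpm 6/8) — PASS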